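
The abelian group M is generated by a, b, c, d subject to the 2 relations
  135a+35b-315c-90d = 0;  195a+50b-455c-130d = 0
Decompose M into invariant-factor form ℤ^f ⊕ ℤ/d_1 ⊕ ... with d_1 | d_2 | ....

Answer: M ≅ ℤ^2 ⊕ ℤ/5 ⊕ ℤ/5

Derivation:
rank_ℚ(R)=2; free=4−2=2
SNF(R) diag = [5, 5] → torsion [5, 5]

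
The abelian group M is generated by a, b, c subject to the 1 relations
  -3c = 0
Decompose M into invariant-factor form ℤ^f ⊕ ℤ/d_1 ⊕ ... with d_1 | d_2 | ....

rank_ℚ(R)=1; free=3−1=2
SNF(R) diag = [3] → torsion [3]

Answer: M ≅ ℤ^2 ⊕ ℤ/3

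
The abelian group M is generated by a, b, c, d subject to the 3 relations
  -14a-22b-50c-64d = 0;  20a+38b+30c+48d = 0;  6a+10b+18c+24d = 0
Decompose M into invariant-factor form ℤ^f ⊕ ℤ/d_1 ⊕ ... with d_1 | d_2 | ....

rank_ℚ(R)=3; free=4−3=1
SNF(R) diag = [2, 2, 4] → torsion [2, 2, 4]

Answer: M ≅ ℤ^1 ⊕ ℤ/2 ⊕ ℤ/2 ⊕ ℤ/4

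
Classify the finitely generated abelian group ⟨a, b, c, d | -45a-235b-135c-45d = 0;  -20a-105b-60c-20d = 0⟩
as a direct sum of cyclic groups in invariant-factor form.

rank_ℚ(R)=2; free=4−2=2
SNF(R) diag = [5, 5] → torsion [5, 5]

Answer: M ≅ ℤ^2 ⊕ ℤ/5 ⊕ ℤ/5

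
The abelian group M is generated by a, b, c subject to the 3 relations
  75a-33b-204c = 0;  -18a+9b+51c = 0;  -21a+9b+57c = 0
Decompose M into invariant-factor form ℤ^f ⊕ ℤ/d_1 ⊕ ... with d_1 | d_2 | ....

Answer: M ≅ ℤ/3 ⊕ ℤ/3 ⊕ ℤ/3

Derivation:
rank_ℚ(R)=3; free=3−3=0
SNF(R) diag = [3, 3, 3] → torsion [3, 3, 3]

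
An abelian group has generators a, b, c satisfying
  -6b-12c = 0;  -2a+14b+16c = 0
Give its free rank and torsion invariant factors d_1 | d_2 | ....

rank_ℚ(R)=2; free=3−2=1
SNF(R) diag = [2, 6] → torsion [2, 6]

Answer: M ≅ ℤ^1 ⊕ ℤ/2 ⊕ ℤ/6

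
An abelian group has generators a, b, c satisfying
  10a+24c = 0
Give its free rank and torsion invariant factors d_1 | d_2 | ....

Answer: M ≅ ℤ^2 ⊕ ℤ/2

Derivation:
rank_ℚ(R)=1; free=3−1=2
SNF(R) diag = [2] → torsion [2]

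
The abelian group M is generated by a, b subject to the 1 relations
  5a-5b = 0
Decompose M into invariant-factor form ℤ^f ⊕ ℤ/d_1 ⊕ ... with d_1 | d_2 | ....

rank_ℚ(R)=1; free=2−1=1
SNF(R) diag = [5] → torsion [5]

Answer: M ≅ ℤ^1 ⊕ ℤ/5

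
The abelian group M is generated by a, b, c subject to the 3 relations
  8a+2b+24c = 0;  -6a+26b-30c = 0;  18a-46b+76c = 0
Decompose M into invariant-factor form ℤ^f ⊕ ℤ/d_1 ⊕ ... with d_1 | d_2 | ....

Answer: M ≅ ℤ/2 ⊕ ℤ/2 ⊕ ℤ/2

Derivation:
rank_ℚ(R)=3; free=3−3=0
SNF(R) diag = [2, 2, 2] → torsion [2, 2, 2]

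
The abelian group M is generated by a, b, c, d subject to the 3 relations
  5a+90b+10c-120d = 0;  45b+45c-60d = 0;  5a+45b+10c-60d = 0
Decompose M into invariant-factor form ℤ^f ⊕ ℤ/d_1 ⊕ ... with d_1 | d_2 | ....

Answer: M ≅ ℤ^1 ⊕ ℤ/5 ⊕ ℤ/15 ⊕ ℤ/45

Derivation:
rank_ℚ(R)=3; free=4−3=1
SNF(R) diag = [5, 15, 45] → torsion [5, 15, 45]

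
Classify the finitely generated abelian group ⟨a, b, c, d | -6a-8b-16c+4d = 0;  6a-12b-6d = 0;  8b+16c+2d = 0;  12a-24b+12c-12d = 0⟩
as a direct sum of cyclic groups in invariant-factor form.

Answer: M ≅ ℤ/2 ⊕ ℤ/6 ⊕ ℤ/12 ⊕ ℤ/12

Derivation:
rank_ℚ(R)=4; free=4−4=0
SNF(R) diag = [2, 6, 12, 12] → torsion [2, 6, 12, 12]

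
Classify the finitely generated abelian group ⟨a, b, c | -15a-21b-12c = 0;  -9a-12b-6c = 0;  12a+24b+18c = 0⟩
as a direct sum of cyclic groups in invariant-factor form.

Answer: M ≅ ℤ/3 ⊕ ℤ/3 ⊕ ℤ/6

Derivation:
rank_ℚ(R)=3; free=3−3=0
SNF(R) diag = [3, 3, 6] → torsion [3, 3, 6]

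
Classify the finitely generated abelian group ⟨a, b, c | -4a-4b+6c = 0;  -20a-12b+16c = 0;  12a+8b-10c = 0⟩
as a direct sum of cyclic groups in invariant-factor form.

Answer: M ≅ ℤ/2 ⊕ ℤ/4 ⊕ ℤ/4

Derivation:
rank_ℚ(R)=3; free=3−3=0
SNF(R) diag = [2, 4, 4] → torsion [2, 4, 4]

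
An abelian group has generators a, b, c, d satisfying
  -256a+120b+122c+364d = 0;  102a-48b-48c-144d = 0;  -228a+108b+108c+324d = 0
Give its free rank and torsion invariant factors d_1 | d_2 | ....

rank_ℚ(R)=3; free=4−3=1
SNF(R) diag = [2, 6, 12] → torsion [2, 6, 12]

Answer: M ≅ ℤ^1 ⊕ ℤ/2 ⊕ ℤ/6 ⊕ ℤ/12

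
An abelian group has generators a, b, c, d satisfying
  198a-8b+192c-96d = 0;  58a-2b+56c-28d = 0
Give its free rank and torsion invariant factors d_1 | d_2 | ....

Answer: M ≅ ℤ^2 ⊕ ℤ/2 ⊕ ℤ/2

Derivation:
rank_ℚ(R)=2; free=4−2=2
SNF(R) diag = [2, 2] → torsion [2, 2]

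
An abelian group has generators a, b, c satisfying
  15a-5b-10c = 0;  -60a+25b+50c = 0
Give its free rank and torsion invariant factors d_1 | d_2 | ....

Answer: M ≅ ℤ^1 ⊕ ℤ/5 ⊕ ℤ/15

Derivation:
rank_ℚ(R)=2; free=3−2=1
SNF(R) diag = [5, 15] → torsion [5, 15]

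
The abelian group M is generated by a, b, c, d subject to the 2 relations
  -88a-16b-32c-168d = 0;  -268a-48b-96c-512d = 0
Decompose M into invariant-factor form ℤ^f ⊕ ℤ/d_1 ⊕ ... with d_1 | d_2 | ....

Answer: M ≅ ℤ^2 ⊕ ℤ/4 ⊕ ℤ/8

Derivation:
rank_ℚ(R)=2; free=4−2=2
SNF(R) diag = [4, 8] → torsion [4, 8]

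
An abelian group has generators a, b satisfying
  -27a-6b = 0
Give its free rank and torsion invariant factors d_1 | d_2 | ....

Answer: M ≅ ℤ^1 ⊕ ℤ/3

Derivation:
rank_ℚ(R)=1; free=2−1=1
SNF(R) diag = [3] → torsion [3]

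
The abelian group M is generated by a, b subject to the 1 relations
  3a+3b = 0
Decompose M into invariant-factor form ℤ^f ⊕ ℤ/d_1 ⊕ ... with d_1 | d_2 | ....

Answer: M ≅ ℤ^1 ⊕ ℤ/3

Derivation:
rank_ℚ(R)=1; free=2−1=1
SNF(R) diag = [3] → torsion [3]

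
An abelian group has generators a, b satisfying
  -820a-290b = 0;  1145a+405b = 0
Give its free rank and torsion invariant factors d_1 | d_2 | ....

rank_ℚ(R)=2; free=2−2=0
SNF(R) diag = [5, 10] → torsion [5, 10]

Answer: M ≅ ℤ/5 ⊕ ℤ/10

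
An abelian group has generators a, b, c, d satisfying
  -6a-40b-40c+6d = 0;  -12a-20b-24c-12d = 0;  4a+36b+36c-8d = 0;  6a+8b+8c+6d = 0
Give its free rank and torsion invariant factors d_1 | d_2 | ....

Answer: M ≅ ℤ/2 ⊕ ℤ/4 ⊕ ℤ/4 ⊕ ℤ/12

Derivation:
rank_ℚ(R)=4; free=4−4=0
SNF(R) diag = [2, 4, 4, 12] → torsion [2, 4, 4, 12]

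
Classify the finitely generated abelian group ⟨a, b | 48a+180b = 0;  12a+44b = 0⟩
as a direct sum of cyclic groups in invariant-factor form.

rank_ℚ(R)=2; free=2−2=0
SNF(R) diag = [4, 12] → torsion [4, 12]

Answer: M ≅ ℤ/4 ⊕ ℤ/12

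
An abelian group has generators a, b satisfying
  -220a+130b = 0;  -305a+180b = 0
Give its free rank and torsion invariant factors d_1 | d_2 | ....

Answer: M ≅ ℤ/5 ⊕ ℤ/10

Derivation:
rank_ℚ(R)=2; free=2−2=0
SNF(R) diag = [5, 10] → torsion [5, 10]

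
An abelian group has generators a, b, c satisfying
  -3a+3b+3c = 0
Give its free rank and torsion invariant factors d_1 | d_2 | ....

rank_ℚ(R)=1; free=3−1=2
SNF(R) diag = [3] → torsion [3]

Answer: M ≅ ℤ^2 ⊕ ℤ/3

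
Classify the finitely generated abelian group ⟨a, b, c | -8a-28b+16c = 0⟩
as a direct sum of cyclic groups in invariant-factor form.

Answer: M ≅ ℤ^2 ⊕ ℤ/4

Derivation:
rank_ℚ(R)=1; free=3−1=2
SNF(R) diag = [4] → torsion [4]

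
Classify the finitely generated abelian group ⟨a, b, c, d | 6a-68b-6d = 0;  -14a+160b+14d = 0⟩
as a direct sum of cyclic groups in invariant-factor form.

Answer: M ≅ ℤ^2 ⊕ ℤ/2 ⊕ ℤ/4

Derivation:
rank_ℚ(R)=2; free=4−2=2
SNF(R) diag = [2, 4] → torsion [2, 4]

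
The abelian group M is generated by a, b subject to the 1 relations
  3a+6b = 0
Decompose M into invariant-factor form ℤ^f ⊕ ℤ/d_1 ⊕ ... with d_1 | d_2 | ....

rank_ℚ(R)=1; free=2−1=1
SNF(R) diag = [3] → torsion [3]

Answer: M ≅ ℤ^1 ⊕ ℤ/3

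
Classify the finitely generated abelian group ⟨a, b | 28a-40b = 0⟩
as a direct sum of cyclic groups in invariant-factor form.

rank_ℚ(R)=1; free=2−1=1
SNF(R) diag = [4] → torsion [4]

Answer: M ≅ ℤ^1 ⊕ ℤ/4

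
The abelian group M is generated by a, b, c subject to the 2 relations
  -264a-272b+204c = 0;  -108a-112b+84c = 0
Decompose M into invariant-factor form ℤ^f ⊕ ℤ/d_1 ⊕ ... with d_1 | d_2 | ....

rank_ℚ(R)=2; free=3−2=1
SNF(R) diag = [4, 12] → torsion [4, 12]

Answer: M ≅ ℤ^1 ⊕ ℤ/4 ⊕ ℤ/12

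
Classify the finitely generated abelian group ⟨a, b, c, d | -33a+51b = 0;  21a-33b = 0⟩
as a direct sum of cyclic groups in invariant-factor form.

Answer: M ≅ ℤ^2 ⊕ ℤ/3 ⊕ ℤ/6

Derivation:
rank_ℚ(R)=2; free=4−2=2
SNF(R) diag = [3, 6] → torsion [3, 6]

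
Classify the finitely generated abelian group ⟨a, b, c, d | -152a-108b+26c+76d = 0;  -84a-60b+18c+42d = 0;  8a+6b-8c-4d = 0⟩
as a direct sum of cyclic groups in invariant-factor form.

Answer: M ≅ ℤ^1 ⊕ ℤ/2 ⊕ ℤ/6 ⊕ ℤ/6

Derivation:
rank_ℚ(R)=3; free=4−3=1
SNF(R) diag = [2, 6, 6] → torsion [2, 6, 6]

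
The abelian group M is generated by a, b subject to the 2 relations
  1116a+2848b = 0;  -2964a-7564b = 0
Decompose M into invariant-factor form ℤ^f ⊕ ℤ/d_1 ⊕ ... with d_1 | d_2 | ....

rank_ℚ(R)=2; free=2−2=0
SNF(R) diag = [4, 12] → torsion [4, 12]

Answer: M ≅ ℤ/4 ⊕ ℤ/12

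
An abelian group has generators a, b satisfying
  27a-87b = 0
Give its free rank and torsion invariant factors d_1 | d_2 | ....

Answer: M ≅ ℤ^1 ⊕ ℤ/3

Derivation:
rank_ℚ(R)=1; free=2−1=1
SNF(R) diag = [3] → torsion [3]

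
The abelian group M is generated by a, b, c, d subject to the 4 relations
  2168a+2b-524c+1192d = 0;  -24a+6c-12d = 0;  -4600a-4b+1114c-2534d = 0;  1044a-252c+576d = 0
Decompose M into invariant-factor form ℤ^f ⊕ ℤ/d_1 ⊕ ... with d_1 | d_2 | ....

rank_ℚ(R)=4; free=4−4=0
SNF(R) diag = [2, 6, 18, 36] → torsion [2, 6, 18, 36]

Answer: M ≅ ℤ/2 ⊕ ℤ/6 ⊕ ℤ/18 ⊕ ℤ/36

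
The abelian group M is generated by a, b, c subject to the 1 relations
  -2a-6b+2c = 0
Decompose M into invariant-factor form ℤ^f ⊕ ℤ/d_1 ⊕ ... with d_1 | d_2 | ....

rank_ℚ(R)=1; free=3−1=2
SNF(R) diag = [2] → torsion [2]

Answer: M ≅ ℤ^2 ⊕ ℤ/2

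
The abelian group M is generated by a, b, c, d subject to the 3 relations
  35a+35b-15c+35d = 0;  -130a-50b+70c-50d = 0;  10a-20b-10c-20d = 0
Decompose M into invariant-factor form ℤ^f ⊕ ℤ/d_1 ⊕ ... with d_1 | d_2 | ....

Answer: M ≅ ℤ^1 ⊕ ℤ/5 ⊕ ℤ/10 ⊕ ℤ/20

Derivation:
rank_ℚ(R)=3; free=4−3=1
SNF(R) diag = [5, 10, 20] → torsion [5, 10, 20]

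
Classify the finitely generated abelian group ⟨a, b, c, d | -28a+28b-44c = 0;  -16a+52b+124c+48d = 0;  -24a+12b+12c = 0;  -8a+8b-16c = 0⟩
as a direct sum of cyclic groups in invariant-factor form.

Answer: M ≅ ℤ/4 ⊕ ℤ/12 ⊕ ℤ/24 ⊕ ℤ/48

Derivation:
rank_ℚ(R)=4; free=4−4=0
SNF(R) diag = [4, 12, 24, 48] → torsion [4, 12, 24, 48]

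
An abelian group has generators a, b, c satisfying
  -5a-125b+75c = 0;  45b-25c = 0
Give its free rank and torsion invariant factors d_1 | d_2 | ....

Answer: M ≅ ℤ^1 ⊕ ℤ/5 ⊕ ℤ/5

Derivation:
rank_ℚ(R)=2; free=3−2=1
SNF(R) diag = [5, 5] → torsion [5, 5]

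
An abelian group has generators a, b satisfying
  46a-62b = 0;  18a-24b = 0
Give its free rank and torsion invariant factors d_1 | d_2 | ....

Answer: M ≅ ℤ/2 ⊕ ℤ/6

Derivation:
rank_ℚ(R)=2; free=2−2=0
SNF(R) diag = [2, 6] → torsion [2, 6]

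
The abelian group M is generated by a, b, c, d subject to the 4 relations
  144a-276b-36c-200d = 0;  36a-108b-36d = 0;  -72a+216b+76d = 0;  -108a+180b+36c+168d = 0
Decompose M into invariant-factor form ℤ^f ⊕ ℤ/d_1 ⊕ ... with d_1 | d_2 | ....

rank_ℚ(R)=4; free=4−4=0
SNF(R) diag = [4, 12, 36, 36] → torsion [4, 12, 36, 36]

Answer: M ≅ ℤ/4 ⊕ ℤ/12 ⊕ ℤ/36 ⊕ ℤ/36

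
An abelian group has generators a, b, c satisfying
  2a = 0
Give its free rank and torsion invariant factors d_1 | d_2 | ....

Answer: M ≅ ℤ^2 ⊕ ℤ/2

Derivation:
rank_ℚ(R)=1; free=3−1=2
SNF(R) diag = [2] → torsion [2]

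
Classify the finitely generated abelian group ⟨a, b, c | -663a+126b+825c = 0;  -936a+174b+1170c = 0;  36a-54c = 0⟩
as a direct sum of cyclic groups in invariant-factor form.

Answer: M ≅ ℤ/3 ⊕ ℤ/6 ⊕ ℤ/18

Derivation:
rank_ℚ(R)=3; free=3−3=0
SNF(R) diag = [3, 6, 18] → torsion [3, 6, 18]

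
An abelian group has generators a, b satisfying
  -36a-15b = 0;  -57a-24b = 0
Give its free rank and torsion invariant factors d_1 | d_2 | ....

Answer: M ≅ ℤ/3 ⊕ ℤ/3

Derivation:
rank_ℚ(R)=2; free=2−2=0
SNF(R) diag = [3, 3] → torsion [3, 3]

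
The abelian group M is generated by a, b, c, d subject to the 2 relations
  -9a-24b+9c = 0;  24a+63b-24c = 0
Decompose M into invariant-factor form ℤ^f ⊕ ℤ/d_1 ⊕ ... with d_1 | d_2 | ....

rank_ℚ(R)=2; free=4−2=2
SNF(R) diag = [3, 3] → torsion [3, 3]

Answer: M ≅ ℤ^2 ⊕ ℤ/3 ⊕ ℤ/3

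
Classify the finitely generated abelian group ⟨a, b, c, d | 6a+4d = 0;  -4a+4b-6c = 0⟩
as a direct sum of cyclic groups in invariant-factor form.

Answer: M ≅ ℤ^2 ⊕ ℤ/2 ⊕ ℤ/2

Derivation:
rank_ℚ(R)=2; free=4−2=2
SNF(R) diag = [2, 2] → torsion [2, 2]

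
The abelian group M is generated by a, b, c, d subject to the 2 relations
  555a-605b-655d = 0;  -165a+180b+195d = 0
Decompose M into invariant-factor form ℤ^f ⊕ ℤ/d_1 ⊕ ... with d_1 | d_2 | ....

rank_ℚ(R)=2; free=4−2=2
SNF(R) diag = [5, 15] → torsion [5, 15]

Answer: M ≅ ℤ^2 ⊕ ℤ/5 ⊕ ℤ/15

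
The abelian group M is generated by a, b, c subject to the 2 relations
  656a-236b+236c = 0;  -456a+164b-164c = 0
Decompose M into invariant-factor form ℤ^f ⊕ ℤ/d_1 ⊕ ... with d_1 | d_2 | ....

rank_ℚ(R)=2; free=3−2=1
SNF(R) diag = [4, 8] → torsion [4, 8]

Answer: M ≅ ℤ^1 ⊕ ℤ/4 ⊕ ℤ/8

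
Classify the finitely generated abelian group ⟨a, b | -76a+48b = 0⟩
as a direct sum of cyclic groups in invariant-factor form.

rank_ℚ(R)=1; free=2−1=1
SNF(R) diag = [4] → torsion [4]

Answer: M ≅ ℤ^1 ⊕ ℤ/4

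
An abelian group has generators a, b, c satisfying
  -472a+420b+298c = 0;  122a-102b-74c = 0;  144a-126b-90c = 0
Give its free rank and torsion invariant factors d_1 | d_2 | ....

Answer: M ≅ ℤ/2 ⊕ ℤ/6 ⊕ ℤ/18

Derivation:
rank_ℚ(R)=3; free=3−3=0
SNF(R) diag = [2, 6, 18] → torsion [2, 6, 18]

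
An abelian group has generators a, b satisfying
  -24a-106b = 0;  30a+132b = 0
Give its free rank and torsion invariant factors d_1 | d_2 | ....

rank_ℚ(R)=2; free=2−2=0
SNF(R) diag = [2, 6] → torsion [2, 6]

Answer: M ≅ ℤ/2 ⊕ ℤ/6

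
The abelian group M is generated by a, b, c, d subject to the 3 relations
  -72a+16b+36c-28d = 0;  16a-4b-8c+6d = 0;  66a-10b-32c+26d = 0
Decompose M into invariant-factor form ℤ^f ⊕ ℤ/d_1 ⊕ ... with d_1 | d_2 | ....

rank_ℚ(R)=3; free=4−3=1
SNF(R) diag = [2, 2, 4] → torsion [2, 2, 4]

Answer: M ≅ ℤ^1 ⊕ ℤ/2 ⊕ ℤ/2 ⊕ ℤ/4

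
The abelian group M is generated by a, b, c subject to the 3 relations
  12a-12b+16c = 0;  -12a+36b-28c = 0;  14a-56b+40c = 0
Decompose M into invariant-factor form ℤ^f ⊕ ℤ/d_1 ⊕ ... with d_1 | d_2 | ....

Answer: M ≅ ℤ/2 ⊕ ℤ/4 ⊕ ℤ/12

Derivation:
rank_ℚ(R)=3; free=3−3=0
SNF(R) diag = [2, 4, 12] → torsion [2, 4, 12]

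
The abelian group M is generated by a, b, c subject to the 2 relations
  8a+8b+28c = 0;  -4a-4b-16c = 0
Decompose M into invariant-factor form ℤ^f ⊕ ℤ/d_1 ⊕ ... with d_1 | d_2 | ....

rank_ℚ(R)=2; free=3−2=1
SNF(R) diag = [4, 4] → torsion [4, 4]

Answer: M ≅ ℤ^1 ⊕ ℤ/4 ⊕ ℤ/4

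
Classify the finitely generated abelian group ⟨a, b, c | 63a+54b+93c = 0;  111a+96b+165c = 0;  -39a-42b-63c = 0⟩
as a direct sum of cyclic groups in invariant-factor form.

Answer: M ≅ ℤ/3 ⊕ ℤ/6 ⊕ ℤ/18

Derivation:
rank_ℚ(R)=3; free=3−3=0
SNF(R) diag = [3, 6, 18] → torsion [3, 6, 18]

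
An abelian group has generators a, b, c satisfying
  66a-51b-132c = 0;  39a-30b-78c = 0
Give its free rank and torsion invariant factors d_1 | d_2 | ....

rank_ℚ(R)=2; free=3−2=1
SNF(R) diag = [3, 3] → torsion [3, 3]

Answer: M ≅ ℤ^1 ⊕ ℤ/3 ⊕ ℤ/3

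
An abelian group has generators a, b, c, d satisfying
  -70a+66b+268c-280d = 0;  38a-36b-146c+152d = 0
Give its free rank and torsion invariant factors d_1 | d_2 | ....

Answer: M ≅ ℤ^2 ⊕ ℤ/2 ⊕ ℤ/6

Derivation:
rank_ℚ(R)=2; free=4−2=2
SNF(R) diag = [2, 6] → torsion [2, 6]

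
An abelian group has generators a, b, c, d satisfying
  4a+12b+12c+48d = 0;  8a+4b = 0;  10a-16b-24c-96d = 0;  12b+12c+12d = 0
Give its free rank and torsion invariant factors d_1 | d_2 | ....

Answer: M ≅ ℤ/2 ⊕ ℤ/4 ⊕ ℤ/12 ⊕ ℤ/36

Derivation:
rank_ℚ(R)=4; free=4−4=0
SNF(R) diag = [2, 4, 12, 36] → torsion [2, 4, 12, 36]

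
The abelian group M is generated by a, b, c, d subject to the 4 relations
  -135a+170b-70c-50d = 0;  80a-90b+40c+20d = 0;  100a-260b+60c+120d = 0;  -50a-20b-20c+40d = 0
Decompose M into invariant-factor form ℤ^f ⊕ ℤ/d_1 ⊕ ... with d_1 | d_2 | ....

rank_ℚ(R)=4; free=4−4=0
SNF(R) diag = [5, 10, 20, 60] → torsion [5, 10, 20, 60]

Answer: M ≅ ℤ/5 ⊕ ℤ/10 ⊕ ℤ/20 ⊕ ℤ/60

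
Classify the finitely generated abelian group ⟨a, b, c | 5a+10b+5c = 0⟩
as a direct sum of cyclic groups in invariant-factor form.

Answer: M ≅ ℤ^2 ⊕ ℤ/5

Derivation:
rank_ℚ(R)=1; free=3−1=2
SNF(R) diag = [5] → torsion [5]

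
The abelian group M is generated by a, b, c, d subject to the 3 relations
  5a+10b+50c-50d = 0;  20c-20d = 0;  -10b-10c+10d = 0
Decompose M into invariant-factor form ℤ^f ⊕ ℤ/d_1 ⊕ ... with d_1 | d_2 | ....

rank_ℚ(R)=3; free=4−3=1
SNF(R) diag = [5, 10, 20] → torsion [5, 10, 20]

Answer: M ≅ ℤ^1 ⊕ ℤ/5 ⊕ ℤ/10 ⊕ ℤ/20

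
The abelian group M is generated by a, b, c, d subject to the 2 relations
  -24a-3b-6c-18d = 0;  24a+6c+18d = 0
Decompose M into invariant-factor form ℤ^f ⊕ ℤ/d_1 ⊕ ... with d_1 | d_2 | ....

Answer: M ≅ ℤ^2 ⊕ ℤ/3 ⊕ ℤ/6

Derivation:
rank_ℚ(R)=2; free=4−2=2
SNF(R) diag = [3, 6] → torsion [3, 6]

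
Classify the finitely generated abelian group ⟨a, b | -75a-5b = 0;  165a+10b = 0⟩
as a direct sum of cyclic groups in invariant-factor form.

rank_ℚ(R)=2; free=2−2=0
SNF(R) diag = [5, 15] → torsion [5, 15]

Answer: M ≅ ℤ/5 ⊕ ℤ/15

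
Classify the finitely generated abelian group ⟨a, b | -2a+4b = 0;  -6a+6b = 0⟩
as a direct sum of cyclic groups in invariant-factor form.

Answer: M ≅ ℤ/2 ⊕ ℤ/6

Derivation:
rank_ℚ(R)=2; free=2−2=0
SNF(R) diag = [2, 6] → torsion [2, 6]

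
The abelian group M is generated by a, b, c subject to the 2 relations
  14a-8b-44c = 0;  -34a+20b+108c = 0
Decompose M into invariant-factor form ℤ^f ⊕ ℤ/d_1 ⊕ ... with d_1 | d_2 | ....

rank_ℚ(R)=2; free=3−2=1
SNF(R) diag = [2, 4] → torsion [2, 4]

Answer: M ≅ ℤ^1 ⊕ ℤ/2 ⊕ ℤ/4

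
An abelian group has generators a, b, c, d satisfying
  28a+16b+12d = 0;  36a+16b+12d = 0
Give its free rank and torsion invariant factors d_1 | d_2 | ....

rank_ℚ(R)=2; free=4−2=2
SNF(R) diag = [4, 8] → torsion [4, 8]

Answer: M ≅ ℤ^2 ⊕ ℤ/4 ⊕ ℤ/8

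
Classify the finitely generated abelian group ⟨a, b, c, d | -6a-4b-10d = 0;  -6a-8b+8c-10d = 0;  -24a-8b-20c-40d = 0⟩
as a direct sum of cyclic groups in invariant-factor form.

Answer: M ≅ ℤ^1 ⊕ ℤ/2 ⊕ ℤ/4 ⊕ ℤ/4

Derivation:
rank_ℚ(R)=3; free=4−3=1
SNF(R) diag = [2, 4, 4] → torsion [2, 4, 4]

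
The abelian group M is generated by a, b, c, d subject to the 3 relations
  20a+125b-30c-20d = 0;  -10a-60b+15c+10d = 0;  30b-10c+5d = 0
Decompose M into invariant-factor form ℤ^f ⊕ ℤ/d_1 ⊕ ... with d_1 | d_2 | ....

rank_ℚ(R)=3; free=4−3=1
SNF(R) diag = [5, 5, 5] → torsion [5, 5, 5]

Answer: M ≅ ℤ^1 ⊕ ℤ/5 ⊕ ℤ/5 ⊕ ℤ/5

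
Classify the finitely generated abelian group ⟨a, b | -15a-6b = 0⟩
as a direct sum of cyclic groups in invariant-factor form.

Answer: M ≅ ℤ^1 ⊕ ℤ/3

Derivation:
rank_ℚ(R)=1; free=2−1=1
SNF(R) diag = [3] → torsion [3]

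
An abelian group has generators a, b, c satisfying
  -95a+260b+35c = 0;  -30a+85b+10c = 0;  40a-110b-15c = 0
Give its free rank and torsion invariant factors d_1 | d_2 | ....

Answer: M ≅ ℤ/5 ⊕ ℤ/5 ⊕ ℤ/5

Derivation:
rank_ℚ(R)=3; free=3−3=0
SNF(R) diag = [5, 5, 5] → torsion [5, 5, 5]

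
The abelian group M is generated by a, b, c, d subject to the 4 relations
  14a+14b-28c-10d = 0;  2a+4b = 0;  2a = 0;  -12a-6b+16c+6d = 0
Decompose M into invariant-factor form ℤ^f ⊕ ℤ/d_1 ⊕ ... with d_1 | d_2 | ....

rank_ℚ(R)=4; free=4−4=0
SNF(R) diag = [2, 2, 4, 4] → torsion [2, 2, 4, 4]

Answer: M ≅ ℤ/2 ⊕ ℤ/2 ⊕ ℤ/4 ⊕ ℤ/4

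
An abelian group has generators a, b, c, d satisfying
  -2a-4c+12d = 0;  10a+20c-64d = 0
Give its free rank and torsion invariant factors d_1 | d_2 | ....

rank_ℚ(R)=2; free=4−2=2
SNF(R) diag = [2, 4] → torsion [2, 4]

Answer: M ≅ ℤ^2 ⊕ ℤ/2 ⊕ ℤ/4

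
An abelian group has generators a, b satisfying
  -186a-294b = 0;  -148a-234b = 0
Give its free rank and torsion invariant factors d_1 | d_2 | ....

Answer: M ≅ ℤ/2 ⊕ ℤ/6

Derivation:
rank_ℚ(R)=2; free=2−2=0
SNF(R) diag = [2, 6] → torsion [2, 6]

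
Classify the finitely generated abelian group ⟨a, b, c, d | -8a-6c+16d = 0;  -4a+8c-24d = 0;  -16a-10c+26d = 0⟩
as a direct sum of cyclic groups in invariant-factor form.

Answer: M ≅ ℤ^1 ⊕ ℤ/2 ⊕ ℤ/2 ⊕ ℤ/4

Derivation:
rank_ℚ(R)=3; free=4−3=1
SNF(R) diag = [2, 2, 4] → torsion [2, 2, 4]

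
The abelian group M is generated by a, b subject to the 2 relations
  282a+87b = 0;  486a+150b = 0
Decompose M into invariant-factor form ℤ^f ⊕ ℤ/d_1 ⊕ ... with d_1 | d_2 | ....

Answer: M ≅ ℤ/3 ⊕ ℤ/6

Derivation:
rank_ℚ(R)=2; free=2−2=0
SNF(R) diag = [3, 6] → torsion [3, 6]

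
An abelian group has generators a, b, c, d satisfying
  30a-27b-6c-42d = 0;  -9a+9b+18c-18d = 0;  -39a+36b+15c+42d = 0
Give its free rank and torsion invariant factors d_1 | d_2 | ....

Answer: M ≅ ℤ^1 ⊕ ℤ/3 ⊕ ℤ/9 ⊕ ℤ/9

Derivation:
rank_ℚ(R)=3; free=4−3=1
SNF(R) diag = [3, 9, 9] → torsion [3, 9, 9]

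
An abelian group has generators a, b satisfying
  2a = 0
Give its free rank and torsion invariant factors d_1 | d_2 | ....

Answer: M ≅ ℤ^1 ⊕ ℤ/2

Derivation:
rank_ℚ(R)=1; free=2−1=1
SNF(R) diag = [2] → torsion [2]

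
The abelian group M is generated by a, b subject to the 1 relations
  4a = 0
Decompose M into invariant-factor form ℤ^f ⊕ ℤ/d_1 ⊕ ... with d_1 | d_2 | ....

Answer: M ≅ ℤ^1 ⊕ ℤ/4

Derivation:
rank_ℚ(R)=1; free=2−1=1
SNF(R) diag = [4] → torsion [4]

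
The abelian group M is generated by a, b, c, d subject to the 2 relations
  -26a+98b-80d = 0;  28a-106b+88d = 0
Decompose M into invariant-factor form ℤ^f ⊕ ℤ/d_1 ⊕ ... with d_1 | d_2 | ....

Answer: M ≅ ℤ^2 ⊕ ℤ/2 ⊕ ℤ/6

Derivation:
rank_ℚ(R)=2; free=4−2=2
SNF(R) diag = [2, 6] → torsion [2, 6]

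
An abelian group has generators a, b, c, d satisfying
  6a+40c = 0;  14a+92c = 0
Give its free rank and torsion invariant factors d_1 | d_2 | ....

rank_ℚ(R)=2; free=4−2=2
SNF(R) diag = [2, 4] → torsion [2, 4]

Answer: M ≅ ℤ^2 ⊕ ℤ/2 ⊕ ℤ/4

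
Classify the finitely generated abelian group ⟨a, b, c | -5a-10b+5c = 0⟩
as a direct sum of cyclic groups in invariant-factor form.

Answer: M ≅ ℤ^2 ⊕ ℤ/5

Derivation:
rank_ℚ(R)=1; free=3−1=2
SNF(R) diag = [5] → torsion [5]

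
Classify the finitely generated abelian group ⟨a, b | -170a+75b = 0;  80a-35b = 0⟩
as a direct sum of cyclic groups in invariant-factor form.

rank_ℚ(R)=2; free=2−2=0
SNF(R) diag = [5, 10] → torsion [5, 10]

Answer: M ≅ ℤ/5 ⊕ ℤ/10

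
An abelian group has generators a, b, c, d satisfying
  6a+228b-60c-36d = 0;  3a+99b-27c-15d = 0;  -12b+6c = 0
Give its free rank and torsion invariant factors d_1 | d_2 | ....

rank_ℚ(R)=3; free=4−3=1
SNF(R) diag = [3, 6, 6] → torsion [3, 6, 6]

Answer: M ≅ ℤ^1 ⊕ ℤ/3 ⊕ ℤ/6 ⊕ ℤ/6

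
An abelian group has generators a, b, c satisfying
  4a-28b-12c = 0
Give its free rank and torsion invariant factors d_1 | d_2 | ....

rank_ℚ(R)=1; free=3−1=2
SNF(R) diag = [4] → torsion [4]

Answer: M ≅ ℤ^2 ⊕ ℤ/4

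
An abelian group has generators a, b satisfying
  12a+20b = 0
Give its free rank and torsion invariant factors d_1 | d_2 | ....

Answer: M ≅ ℤ^1 ⊕ ℤ/4

Derivation:
rank_ℚ(R)=1; free=2−1=1
SNF(R) diag = [4] → torsion [4]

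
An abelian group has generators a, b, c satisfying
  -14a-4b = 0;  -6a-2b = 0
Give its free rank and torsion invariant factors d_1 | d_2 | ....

Answer: M ≅ ℤ^1 ⊕ ℤ/2 ⊕ ℤ/2

Derivation:
rank_ℚ(R)=2; free=3−2=1
SNF(R) diag = [2, 2] → torsion [2, 2]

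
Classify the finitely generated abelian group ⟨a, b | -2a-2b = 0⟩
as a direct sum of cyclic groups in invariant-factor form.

rank_ℚ(R)=1; free=2−1=1
SNF(R) diag = [2] → torsion [2]

Answer: M ≅ ℤ^1 ⊕ ℤ/2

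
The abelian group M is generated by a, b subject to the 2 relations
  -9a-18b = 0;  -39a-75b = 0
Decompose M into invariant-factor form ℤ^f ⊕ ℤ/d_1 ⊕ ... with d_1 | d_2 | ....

rank_ℚ(R)=2; free=2−2=0
SNF(R) diag = [3, 9] → torsion [3, 9]

Answer: M ≅ ℤ/3 ⊕ ℤ/9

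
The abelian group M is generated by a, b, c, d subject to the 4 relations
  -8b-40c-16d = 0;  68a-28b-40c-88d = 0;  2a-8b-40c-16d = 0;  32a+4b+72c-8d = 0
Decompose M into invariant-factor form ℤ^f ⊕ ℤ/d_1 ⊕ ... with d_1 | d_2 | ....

rank_ℚ(R)=4; free=4−4=0
SNF(R) diag = [2, 4, 8, 16] → torsion [2, 4, 8, 16]

Answer: M ≅ ℤ/2 ⊕ ℤ/4 ⊕ ℤ/8 ⊕ ℤ/16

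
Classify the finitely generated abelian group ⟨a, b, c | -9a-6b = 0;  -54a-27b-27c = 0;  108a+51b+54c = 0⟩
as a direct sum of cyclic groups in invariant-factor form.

Answer: M ≅ ℤ/3 ⊕ ℤ/9 ⊕ ℤ/27

Derivation:
rank_ℚ(R)=3; free=3−3=0
SNF(R) diag = [3, 9, 27] → torsion [3, 9, 27]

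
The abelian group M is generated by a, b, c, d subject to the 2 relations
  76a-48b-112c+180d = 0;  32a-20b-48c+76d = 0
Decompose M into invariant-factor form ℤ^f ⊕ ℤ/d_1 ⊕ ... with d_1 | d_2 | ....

Answer: M ≅ ℤ^2 ⊕ ℤ/4 ⊕ ℤ/4

Derivation:
rank_ℚ(R)=2; free=4−2=2
SNF(R) diag = [4, 4] → torsion [4, 4]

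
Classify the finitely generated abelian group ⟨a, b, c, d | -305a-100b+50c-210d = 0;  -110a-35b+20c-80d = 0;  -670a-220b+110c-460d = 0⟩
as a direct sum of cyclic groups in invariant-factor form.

Answer: M ≅ ℤ^1 ⊕ ℤ/5 ⊕ ℤ/5 ⊕ ℤ/10

Derivation:
rank_ℚ(R)=3; free=4−3=1
SNF(R) diag = [5, 5, 10] → torsion [5, 5, 10]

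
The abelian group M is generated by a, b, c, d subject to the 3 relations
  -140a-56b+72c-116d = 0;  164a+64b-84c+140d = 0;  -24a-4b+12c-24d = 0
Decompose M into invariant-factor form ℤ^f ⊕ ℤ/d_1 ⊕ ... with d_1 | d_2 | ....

rank_ℚ(R)=3; free=4−3=1
SNF(R) diag = [4, 4, 12] → torsion [4, 4, 12]

Answer: M ≅ ℤ^1 ⊕ ℤ/4 ⊕ ℤ/4 ⊕ ℤ/12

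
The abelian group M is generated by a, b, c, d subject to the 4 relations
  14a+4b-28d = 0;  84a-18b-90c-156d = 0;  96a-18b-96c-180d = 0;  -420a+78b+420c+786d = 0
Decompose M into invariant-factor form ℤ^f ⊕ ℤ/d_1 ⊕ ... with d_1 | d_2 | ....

Answer: M ≅ ℤ/2 ⊕ ℤ/6 ⊕ ℤ/6 ⊕ ℤ/6

Derivation:
rank_ℚ(R)=4; free=4−4=0
SNF(R) diag = [2, 6, 6, 6] → torsion [2, 6, 6, 6]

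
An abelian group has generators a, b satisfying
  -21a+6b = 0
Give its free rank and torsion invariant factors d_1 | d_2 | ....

Answer: M ≅ ℤ^1 ⊕ ℤ/3

Derivation:
rank_ℚ(R)=1; free=2−1=1
SNF(R) diag = [3] → torsion [3]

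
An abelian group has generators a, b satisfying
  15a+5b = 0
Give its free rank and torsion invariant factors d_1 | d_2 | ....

rank_ℚ(R)=1; free=2−1=1
SNF(R) diag = [5] → torsion [5]

Answer: M ≅ ℤ^1 ⊕ ℤ/5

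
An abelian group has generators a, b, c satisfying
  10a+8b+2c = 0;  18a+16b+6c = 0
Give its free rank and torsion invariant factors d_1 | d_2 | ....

rank_ℚ(R)=2; free=3−2=1
SNF(R) diag = [2, 4] → torsion [2, 4]

Answer: M ≅ ℤ^1 ⊕ ℤ/2 ⊕ ℤ/4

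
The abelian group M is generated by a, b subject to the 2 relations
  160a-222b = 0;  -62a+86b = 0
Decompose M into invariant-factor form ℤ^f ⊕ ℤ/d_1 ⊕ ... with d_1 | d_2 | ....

rank_ℚ(R)=2; free=2−2=0
SNF(R) diag = [2, 2] → torsion [2, 2]

Answer: M ≅ ℤ/2 ⊕ ℤ/2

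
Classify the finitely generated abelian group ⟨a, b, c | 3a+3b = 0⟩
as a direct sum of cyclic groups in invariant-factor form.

rank_ℚ(R)=1; free=3−1=2
SNF(R) diag = [3] → torsion [3]

Answer: M ≅ ℤ^2 ⊕ ℤ/3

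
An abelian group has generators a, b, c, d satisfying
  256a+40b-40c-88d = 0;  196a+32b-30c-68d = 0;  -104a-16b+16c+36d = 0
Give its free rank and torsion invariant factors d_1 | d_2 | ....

Answer: M ≅ ℤ^1 ⊕ ℤ/2 ⊕ ℤ/4 ⊕ ℤ/8

Derivation:
rank_ℚ(R)=3; free=4−3=1
SNF(R) diag = [2, 4, 8] → torsion [2, 4, 8]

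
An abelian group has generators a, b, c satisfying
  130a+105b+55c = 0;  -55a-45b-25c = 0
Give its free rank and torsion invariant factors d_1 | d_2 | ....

Answer: M ≅ ℤ^1 ⊕ ℤ/5 ⊕ ℤ/15

Derivation:
rank_ℚ(R)=2; free=3−2=1
SNF(R) diag = [5, 15] → torsion [5, 15]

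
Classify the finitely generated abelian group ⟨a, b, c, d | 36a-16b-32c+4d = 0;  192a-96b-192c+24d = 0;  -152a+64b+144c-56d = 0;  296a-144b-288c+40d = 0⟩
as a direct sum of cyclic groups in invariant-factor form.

Answer: M ≅ ℤ/4 ⊕ ℤ/8 ⊕ ℤ/16 ⊕ ℤ/48

Derivation:
rank_ℚ(R)=4; free=4−4=0
SNF(R) diag = [4, 8, 16, 48] → torsion [4, 8, 16, 48]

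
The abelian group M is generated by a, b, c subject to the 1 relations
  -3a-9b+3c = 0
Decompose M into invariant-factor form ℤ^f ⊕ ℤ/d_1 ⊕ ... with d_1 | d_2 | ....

rank_ℚ(R)=1; free=3−1=2
SNF(R) diag = [3] → torsion [3]

Answer: M ≅ ℤ^2 ⊕ ℤ/3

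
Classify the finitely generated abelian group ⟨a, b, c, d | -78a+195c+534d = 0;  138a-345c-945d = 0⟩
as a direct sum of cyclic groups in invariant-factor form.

rank_ℚ(R)=2; free=4−2=2
SNF(R) diag = [3, 3] → torsion [3, 3]

Answer: M ≅ ℤ^2 ⊕ ℤ/3 ⊕ ℤ/3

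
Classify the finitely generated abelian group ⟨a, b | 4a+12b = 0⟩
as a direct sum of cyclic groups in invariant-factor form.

rank_ℚ(R)=1; free=2−1=1
SNF(R) diag = [4] → torsion [4]

Answer: M ≅ ℤ^1 ⊕ ℤ/4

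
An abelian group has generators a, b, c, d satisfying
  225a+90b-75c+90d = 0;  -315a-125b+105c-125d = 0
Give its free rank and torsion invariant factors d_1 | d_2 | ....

rank_ℚ(R)=2; free=4−2=2
SNF(R) diag = [5, 15] → torsion [5, 15]

Answer: M ≅ ℤ^2 ⊕ ℤ/5 ⊕ ℤ/15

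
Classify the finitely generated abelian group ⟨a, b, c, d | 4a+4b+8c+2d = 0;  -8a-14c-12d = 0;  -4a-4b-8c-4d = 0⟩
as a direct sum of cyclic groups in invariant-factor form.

rank_ℚ(R)=3; free=4−3=1
SNF(R) diag = [2, 2, 4] → torsion [2, 2, 4]

Answer: M ≅ ℤ^1 ⊕ ℤ/2 ⊕ ℤ/2 ⊕ ℤ/4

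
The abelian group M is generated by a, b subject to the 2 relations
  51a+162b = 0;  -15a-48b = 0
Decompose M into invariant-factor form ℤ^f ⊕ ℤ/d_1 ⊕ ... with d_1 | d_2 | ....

rank_ℚ(R)=2; free=2−2=0
SNF(R) diag = [3, 6] → torsion [3, 6]

Answer: M ≅ ℤ/3 ⊕ ℤ/6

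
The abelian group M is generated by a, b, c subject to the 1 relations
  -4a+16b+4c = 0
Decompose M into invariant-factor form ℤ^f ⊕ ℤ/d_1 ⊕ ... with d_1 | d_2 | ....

Answer: M ≅ ℤ^2 ⊕ ℤ/4

Derivation:
rank_ℚ(R)=1; free=3−1=2
SNF(R) diag = [4] → torsion [4]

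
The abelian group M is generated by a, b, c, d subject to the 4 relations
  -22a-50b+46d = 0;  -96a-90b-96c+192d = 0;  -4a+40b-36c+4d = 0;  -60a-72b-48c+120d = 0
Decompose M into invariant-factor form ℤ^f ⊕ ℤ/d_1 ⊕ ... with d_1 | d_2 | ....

rank_ℚ(R)=4; free=4−4=0
SNF(R) diag = [2, 6, 12, 12] → torsion [2, 6, 12, 12]

Answer: M ≅ ℤ/2 ⊕ ℤ/6 ⊕ ℤ/12 ⊕ ℤ/12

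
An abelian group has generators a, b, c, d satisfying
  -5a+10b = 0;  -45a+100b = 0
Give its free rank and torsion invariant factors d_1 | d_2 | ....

Answer: M ≅ ℤ^2 ⊕ ℤ/5 ⊕ ℤ/10

Derivation:
rank_ℚ(R)=2; free=4−2=2
SNF(R) diag = [5, 10] → torsion [5, 10]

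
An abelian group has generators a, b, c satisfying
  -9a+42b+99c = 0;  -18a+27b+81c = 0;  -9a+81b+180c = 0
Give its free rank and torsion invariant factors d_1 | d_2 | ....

Answer: M ≅ ℤ/3 ⊕ ℤ/9 ⊕ ℤ/18

Derivation:
rank_ℚ(R)=3; free=3−3=0
SNF(R) diag = [3, 9, 18] → torsion [3, 9, 18]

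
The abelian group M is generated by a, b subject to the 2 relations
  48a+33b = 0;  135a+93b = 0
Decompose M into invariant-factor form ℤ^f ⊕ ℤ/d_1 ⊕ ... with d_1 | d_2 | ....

rank_ℚ(R)=2; free=2−2=0
SNF(R) diag = [3, 3] → torsion [3, 3]

Answer: M ≅ ℤ/3 ⊕ ℤ/3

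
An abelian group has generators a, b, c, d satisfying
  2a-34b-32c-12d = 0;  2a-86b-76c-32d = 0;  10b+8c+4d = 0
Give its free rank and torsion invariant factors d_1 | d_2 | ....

rank_ℚ(R)=3; free=4−3=1
SNF(R) diag = [2, 2, 4] → torsion [2, 2, 4]

Answer: M ≅ ℤ^1 ⊕ ℤ/2 ⊕ ℤ/2 ⊕ ℤ/4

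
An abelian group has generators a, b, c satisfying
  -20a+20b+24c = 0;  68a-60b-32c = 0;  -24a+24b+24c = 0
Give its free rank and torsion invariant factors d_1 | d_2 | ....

rank_ℚ(R)=3; free=3−3=0
SNF(R) diag = [4, 8, 24] → torsion [4, 8, 24]

Answer: M ≅ ℤ/4 ⊕ ℤ/8 ⊕ ℤ/24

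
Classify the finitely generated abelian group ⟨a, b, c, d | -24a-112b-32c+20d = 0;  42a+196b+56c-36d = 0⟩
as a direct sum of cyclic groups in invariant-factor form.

rank_ℚ(R)=2; free=4−2=2
SNF(R) diag = [2, 4] → torsion [2, 4]

Answer: M ≅ ℤ^2 ⊕ ℤ/2 ⊕ ℤ/4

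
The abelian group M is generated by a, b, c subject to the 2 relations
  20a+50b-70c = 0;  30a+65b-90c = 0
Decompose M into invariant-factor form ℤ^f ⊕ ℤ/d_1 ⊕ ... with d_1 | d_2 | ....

rank_ℚ(R)=2; free=3−2=1
SNF(R) diag = [5, 10] → torsion [5, 10]

Answer: M ≅ ℤ^1 ⊕ ℤ/5 ⊕ ℤ/10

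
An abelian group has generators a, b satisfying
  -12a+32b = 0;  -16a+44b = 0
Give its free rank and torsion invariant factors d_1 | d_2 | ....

Answer: M ≅ ℤ/4 ⊕ ℤ/4

Derivation:
rank_ℚ(R)=2; free=2−2=0
SNF(R) diag = [4, 4] → torsion [4, 4]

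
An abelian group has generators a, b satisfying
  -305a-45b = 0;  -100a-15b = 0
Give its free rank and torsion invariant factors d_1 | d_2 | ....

rank_ℚ(R)=2; free=2−2=0
SNF(R) diag = [5, 15] → torsion [5, 15]

Answer: M ≅ ℤ/5 ⊕ ℤ/15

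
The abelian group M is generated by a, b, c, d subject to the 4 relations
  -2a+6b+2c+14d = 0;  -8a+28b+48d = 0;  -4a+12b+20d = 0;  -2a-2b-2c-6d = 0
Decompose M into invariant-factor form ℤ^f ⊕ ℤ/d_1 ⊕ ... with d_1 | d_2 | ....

rank_ℚ(R)=4; free=4−4=0
SNF(R) diag = [2, 4, 4, 4] → torsion [2, 4, 4, 4]

Answer: M ≅ ℤ/2 ⊕ ℤ/4 ⊕ ℤ/4 ⊕ ℤ/4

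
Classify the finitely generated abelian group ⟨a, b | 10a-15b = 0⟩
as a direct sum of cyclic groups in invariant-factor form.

Answer: M ≅ ℤ^1 ⊕ ℤ/5

Derivation:
rank_ℚ(R)=1; free=2−1=1
SNF(R) diag = [5] → torsion [5]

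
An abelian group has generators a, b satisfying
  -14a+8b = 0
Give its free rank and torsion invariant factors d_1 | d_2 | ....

rank_ℚ(R)=1; free=2−1=1
SNF(R) diag = [2] → torsion [2]

Answer: M ≅ ℤ^1 ⊕ ℤ/2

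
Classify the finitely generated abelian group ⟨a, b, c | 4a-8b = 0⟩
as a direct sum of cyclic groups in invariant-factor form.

Answer: M ≅ ℤ^2 ⊕ ℤ/4

Derivation:
rank_ℚ(R)=1; free=3−1=2
SNF(R) diag = [4] → torsion [4]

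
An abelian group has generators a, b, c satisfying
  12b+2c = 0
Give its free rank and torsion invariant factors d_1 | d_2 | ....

rank_ℚ(R)=1; free=3−1=2
SNF(R) diag = [2] → torsion [2]

Answer: M ≅ ℤ^2 ⊕ ℤ/2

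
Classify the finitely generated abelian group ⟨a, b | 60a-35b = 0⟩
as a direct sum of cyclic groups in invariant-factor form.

Answer: M ≅ ℤ^1 ⊕ ℤ/5

Derivation:
rank_ℚ(R)=1; free=2−1=1
SNF(R) diag = [5] → torsion [5]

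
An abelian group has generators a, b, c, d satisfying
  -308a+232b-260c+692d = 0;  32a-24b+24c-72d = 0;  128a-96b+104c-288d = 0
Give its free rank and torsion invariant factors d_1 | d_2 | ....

rank_ℚ(R)=3; free=4−3=1
SNF(R) diag = [4, 8, 8] → torsion [4, 8, 8]

Answer: M ≅ ℤ^1 ⊕ ℤ/4 ⊕ ℤ/8 ⊕ ℤ/8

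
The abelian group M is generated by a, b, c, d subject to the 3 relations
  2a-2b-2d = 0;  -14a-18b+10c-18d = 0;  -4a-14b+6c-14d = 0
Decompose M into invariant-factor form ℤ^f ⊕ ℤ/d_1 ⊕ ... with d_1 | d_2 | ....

Answer: M ≅ ℤ^1 ⊕ ℤ/2 ⊕ ℤ/2 ⊕ ℤ/6

Derivation:
rank_ℚ(R)=3; free=4−3=1
SNF(R) diag = [2, 2, 6] → torsion [2, 2, 6]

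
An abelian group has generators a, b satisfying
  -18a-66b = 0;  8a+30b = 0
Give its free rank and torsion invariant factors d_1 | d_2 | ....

Answer: M ≅ ℤ/2 ⊕ ℤ/6

Derivation:
rank_ℚ(R)=2; free=2−2=0
SNF(R) diag = [2, 6] → torsion [2, 6]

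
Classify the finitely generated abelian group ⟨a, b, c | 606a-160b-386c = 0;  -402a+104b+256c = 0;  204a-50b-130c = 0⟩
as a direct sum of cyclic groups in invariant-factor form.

rank_ℚ(R)=3; free=3−3=0
SNF(R) diag = [2, 6, 18] → torsion [2, 6, 18]

Answer: M ≅ ℤ/2 ⊕ ℤ/6 ⊕ ℤ/18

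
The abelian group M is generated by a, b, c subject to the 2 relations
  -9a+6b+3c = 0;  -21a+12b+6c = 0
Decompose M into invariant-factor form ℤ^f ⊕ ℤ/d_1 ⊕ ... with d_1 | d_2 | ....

rank_ℚ(R)=2; free=3−2=1
SNF(R) diag = [3, 3] → torsion [3, 3]

Answer: M ≅ ℤ^1 ⊕ ℤ/3 ⊕ ℤ/3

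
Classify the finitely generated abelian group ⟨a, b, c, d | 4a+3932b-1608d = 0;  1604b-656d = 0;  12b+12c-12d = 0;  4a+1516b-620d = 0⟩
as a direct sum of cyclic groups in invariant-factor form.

rank_ℚ(R)=4; free=4−4=0
SNF(R) diag = [4, 4, 12, 36] → torsion [4, 4, 12, 36]

Answer: M ≅ ℤ/4 ⊕ ℤ/4 ⊕ ℤ/12 ⊕ ℤ/36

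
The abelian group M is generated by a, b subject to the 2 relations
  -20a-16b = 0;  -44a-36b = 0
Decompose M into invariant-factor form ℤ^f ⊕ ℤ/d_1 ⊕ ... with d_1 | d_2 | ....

rank_ℚ(R)=2; free=2−2=0
SNF(R) diag = [4, 4] → torsion [4, 4]

Answer: M ≅ ℤ/4 ⊕ ℤ/4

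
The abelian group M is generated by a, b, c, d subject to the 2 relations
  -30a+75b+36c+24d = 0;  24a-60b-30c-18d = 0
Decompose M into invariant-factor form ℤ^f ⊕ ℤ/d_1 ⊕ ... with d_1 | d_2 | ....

rank_ℚ(R)=2; free=4−2=2
SNF(R) diag = [3, 6] → torsion [3, 6]

Answer: M ≅ ℤ^2 ⊕ ℤ/3 ⊕ ℤ/6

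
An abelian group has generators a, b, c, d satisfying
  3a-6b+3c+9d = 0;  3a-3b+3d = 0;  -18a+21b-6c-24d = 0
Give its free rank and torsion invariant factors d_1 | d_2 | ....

Answer: M ≅ ℤ^1 ⊕ ℤ/3 ⊕ ℤ/3 ⊕ ℤ/3

Derivation:
rank_ℚ(R)=3; free=4−3=1
SNF(R) diag = [3, 3, 3] → torsion [3, 3, 3]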